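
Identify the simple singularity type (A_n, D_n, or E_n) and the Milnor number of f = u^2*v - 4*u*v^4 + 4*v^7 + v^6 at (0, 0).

Type D_7, Milnor number mu = 7.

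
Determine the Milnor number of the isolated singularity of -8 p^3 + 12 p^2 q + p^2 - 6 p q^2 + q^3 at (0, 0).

The Hessian of f at 0 is [[2, 0], [0, 0]] with rank 1, so corank 1. A Groebner basis of the Jacobian ideal J(f) in C{p,q} is {q^2, p}; counting standard monomials gives mu = 2. Corank 1: A-series; mu = 2 gives A_2.

2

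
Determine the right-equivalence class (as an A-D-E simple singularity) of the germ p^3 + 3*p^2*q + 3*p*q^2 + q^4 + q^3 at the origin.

The Hessian of f at 0 has rank 0. Corank 2; j^3 = (p + q)^3 is a perfect cube, so E-series; the 4-jet and mu = 6 give E_6.

E_6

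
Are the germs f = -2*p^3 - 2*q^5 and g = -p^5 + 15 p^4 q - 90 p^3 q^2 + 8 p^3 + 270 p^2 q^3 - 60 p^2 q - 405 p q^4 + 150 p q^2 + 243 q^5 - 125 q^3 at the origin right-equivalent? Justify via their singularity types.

The Hessian of f at 0 has rank 0. Corank 2; j^3 = -2*p^3 is a perfect cube, so E-series; the 5-jet and mu = 8 give E_8. The Hessian of g at 0 has rank 0. Corank 2; j^3 = (2*p - 5*q)^3 is a perfect cube, so E-series; the 5-jet and mu = 8 give E_8. Both have type E_8, hence right-equivalent.

Yes.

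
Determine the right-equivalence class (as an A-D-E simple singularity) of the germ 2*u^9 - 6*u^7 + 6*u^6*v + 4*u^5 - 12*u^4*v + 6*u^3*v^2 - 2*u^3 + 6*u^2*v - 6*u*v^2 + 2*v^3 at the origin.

The Hessian of f at 0 has rank 0. Corank 2; j^3 = -2*(u - v)^3 is a perfect cube, so E-series; the 5-jet and mu = 8 give E_8.

E8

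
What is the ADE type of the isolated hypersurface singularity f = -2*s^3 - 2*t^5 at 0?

The Hessian of f at 0 has rank 0. Corank 2; j^3 = -2*s^3 is a perfect cube, so E-series; the 5-jet and mu = 8 give E_8.

E_{8}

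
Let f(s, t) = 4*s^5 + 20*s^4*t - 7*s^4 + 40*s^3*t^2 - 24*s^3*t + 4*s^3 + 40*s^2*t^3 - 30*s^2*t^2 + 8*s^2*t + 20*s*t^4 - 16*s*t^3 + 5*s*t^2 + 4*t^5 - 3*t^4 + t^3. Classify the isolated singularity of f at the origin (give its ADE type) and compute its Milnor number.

The Hessian of f at 0 has rank 0. Corank 2; j^3 = (s + t)*(2*s + t)^2 has shape L^2 M (L != M), so D-series; mu = 5 gives D_5.

Type D5, Milnor number mu = 5.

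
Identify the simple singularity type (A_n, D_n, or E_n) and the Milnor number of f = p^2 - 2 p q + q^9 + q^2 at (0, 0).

Type A8, Milnor number mu = 8.

The Hessian of f at 0 has rank 1. Corank 1: A-series; mu = 8 gives A_8.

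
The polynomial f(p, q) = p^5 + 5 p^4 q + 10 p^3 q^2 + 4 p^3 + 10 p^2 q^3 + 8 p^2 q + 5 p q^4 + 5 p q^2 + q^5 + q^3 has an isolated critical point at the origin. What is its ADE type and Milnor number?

Type D_{6}, Milnor number mu = 6.

The Hessian of f at 0 has rank 0. Corank 2; j^3 = (p + q)*(2*p + q)^2 has shape L^2 M (L != M), so D-series; mu = 6 gives D_6.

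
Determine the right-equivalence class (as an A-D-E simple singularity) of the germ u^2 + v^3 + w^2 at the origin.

The Hessian of f at 0 is [[2, 0, 0], [0, 0, 0], [0, 0, 2]] with rank 2, so corank 1. A Groebner basis of the Jacobian ideal J(f) in C{u,v,w} is {v^2, u, w}; counting standard monomials gives mu = 2. Corank 1: A-series; mu = 2 gives A_2.

A_{2}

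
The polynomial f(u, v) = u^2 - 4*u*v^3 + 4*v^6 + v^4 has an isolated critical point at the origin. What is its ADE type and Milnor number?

Type A3, Milnor number mu = 3.

The Hessian of f at 0 has rank 1. Corank 1: A-series; mu = 3 gives A_3.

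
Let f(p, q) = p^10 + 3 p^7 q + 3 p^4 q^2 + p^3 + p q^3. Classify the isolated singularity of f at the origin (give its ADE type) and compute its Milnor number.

Type E_{7}, Milnor number mu = 7.

The Hessian of f at 0 is [[0, 0], [0, 0]] with rank 0, so corank 2. A Groebner basis of the Jacobian ideal J(f) in C{p,q} is {p^3, p*q^2, 3*p^2 + q^3}; counting standard monomials gives mu = 7. Corank 2; j^3 = p^3 is a perfect cube, so E-series; the 4-jet and mu = 7 give E_7.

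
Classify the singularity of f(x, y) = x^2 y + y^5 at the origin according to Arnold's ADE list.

D6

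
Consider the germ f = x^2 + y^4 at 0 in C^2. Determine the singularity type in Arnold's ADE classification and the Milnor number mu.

The Hessian of f at 0 is [[2, 0], [0, 0]] with rank 1, so corank 1. A Groebner basis of the Jacobian ideal J(f) in C{x,y} is {y^3, x}; counting standard monomials gives mu = 3. Corank 1: A-series; mu = 3 gives A_3.

Type A_{3}, Milnor number mu = 3.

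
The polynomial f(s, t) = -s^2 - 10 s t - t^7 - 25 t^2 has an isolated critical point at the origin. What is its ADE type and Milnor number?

Type A_{6}, Milnor number mu = 6.

The Hessian of f at 0 is [[-2, -10], [-10, -50]] with rank 1, so corank 1. A Groebner basis of the Jacobian ideal J(f) in C{s,t} is {t^6, s + 5*t}; counting standard monomials gives mu = 6. Corank 1: A-series; mu = 6 gives A_6.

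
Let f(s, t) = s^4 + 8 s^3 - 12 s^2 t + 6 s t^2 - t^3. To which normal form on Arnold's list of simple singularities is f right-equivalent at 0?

E_{6}

The Hessian of f at 0 is [[0, 0], [0, 0]] with rank 0, so corank 2. A Groebner basis of the Jacobian ideal J(f) in C{s,t} is {t^4, s*t^2 - t^3/3, s^2 - s*t + t^2/4}; counting standard monomials gives mu = 6. Corank 2; j^3 = (2*s - t)^3 is a perfect cube, so E-series; the 4-jet and mu = 6 give E_6.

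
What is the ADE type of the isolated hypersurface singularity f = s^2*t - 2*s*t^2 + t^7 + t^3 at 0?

The Hessian of f at 0 is [[0, 0], [0, 0]] with rank 0, so corank 2. A Groebner basis of the Jacobian ideal J(f) in C{s,t} is {s^2/7 + t^6 - t^2/7, s^3 - t^3, s*t - t^2}; counting standard monomials gives mu = 8. Corank 2; j^3 = t*(s - t)^2 has shape L^2 M (L != M), so D-series; mu = 8 gives D_8.

D_{8}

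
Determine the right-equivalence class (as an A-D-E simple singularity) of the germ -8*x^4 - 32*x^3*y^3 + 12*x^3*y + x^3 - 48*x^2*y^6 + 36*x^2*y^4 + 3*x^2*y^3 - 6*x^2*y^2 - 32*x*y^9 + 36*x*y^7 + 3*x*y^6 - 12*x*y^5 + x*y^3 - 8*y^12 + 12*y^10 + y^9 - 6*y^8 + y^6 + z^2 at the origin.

E7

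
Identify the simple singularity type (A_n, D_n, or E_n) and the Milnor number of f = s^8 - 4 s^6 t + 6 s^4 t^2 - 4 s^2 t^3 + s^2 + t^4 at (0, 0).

Type A_3, Milnor number mu = 3.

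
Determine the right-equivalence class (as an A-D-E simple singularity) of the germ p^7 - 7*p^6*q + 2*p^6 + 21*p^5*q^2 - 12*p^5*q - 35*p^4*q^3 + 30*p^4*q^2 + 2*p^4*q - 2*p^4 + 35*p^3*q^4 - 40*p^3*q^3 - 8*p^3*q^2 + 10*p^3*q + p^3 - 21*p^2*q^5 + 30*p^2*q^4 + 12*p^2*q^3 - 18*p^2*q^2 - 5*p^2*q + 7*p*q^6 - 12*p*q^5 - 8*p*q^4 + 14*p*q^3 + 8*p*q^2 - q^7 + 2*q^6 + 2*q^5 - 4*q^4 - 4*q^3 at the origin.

D_{6}

The Hessian of f at 0 is [[0, 0], [0, 0]] with rank 0, so corank 2. A Groebner basis of the Jacobian ideal J(f) in C{p,q} is {p^3 - 13*p^2 + 44*p*q - 36*q^2, p^2*q - 7*p^2 + 24*p*q - 20*q^2, -15*p^2/4 + p*q^2 + 13*p*q - 11*q^2, -2*p^2 + 7*p*q + q^3 - 6*q^2}; counting standard monomials gives mu = 6. Corank 2; j^3 = (p - 2*q)^2*(p - q) has shape L^2 M (L != M), so D-series; mu = 6 gives D_6.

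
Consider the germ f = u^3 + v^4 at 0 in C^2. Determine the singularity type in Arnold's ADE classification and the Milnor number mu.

Type E_6, Milnor number mu = 6.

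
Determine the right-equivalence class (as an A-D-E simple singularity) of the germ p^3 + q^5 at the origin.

E8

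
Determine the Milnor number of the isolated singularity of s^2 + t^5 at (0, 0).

4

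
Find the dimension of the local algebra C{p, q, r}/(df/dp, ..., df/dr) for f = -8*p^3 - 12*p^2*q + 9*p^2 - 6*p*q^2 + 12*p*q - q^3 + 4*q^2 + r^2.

2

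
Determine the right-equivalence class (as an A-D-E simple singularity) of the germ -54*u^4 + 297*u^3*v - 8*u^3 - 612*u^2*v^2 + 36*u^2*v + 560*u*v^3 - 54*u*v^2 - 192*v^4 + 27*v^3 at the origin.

The Hessian of f at 0 has rank 0. Corank 2; j^3 = -(2*u - 3*v)^3 is a perfect cube, so E-series; the 4-jet and mu = 7 give E_7.

E7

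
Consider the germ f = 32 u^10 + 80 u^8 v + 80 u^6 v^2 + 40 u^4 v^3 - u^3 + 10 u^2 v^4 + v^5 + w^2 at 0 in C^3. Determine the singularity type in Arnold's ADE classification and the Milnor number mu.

The Hessian of f at 0 has rank 1. Corank 2; j^3 = -u^3 is a perfect cube, so E-series; the 5-jet and mu = 8 give E_8.

Type E_8, Milnor number mu = 8.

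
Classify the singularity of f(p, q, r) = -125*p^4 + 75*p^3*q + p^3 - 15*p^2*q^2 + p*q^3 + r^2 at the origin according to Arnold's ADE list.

E_7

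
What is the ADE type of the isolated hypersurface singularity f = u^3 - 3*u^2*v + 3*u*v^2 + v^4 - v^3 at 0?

E_6

The Hessian of f at 0 is [[0, 0], [0, 0]] with rank 0, so corank 2. A Groebner basis of the Jacobian ideal J(f) in C{u,v} is {v^3, u^2 - 2*u*v + v^2}; counting standard monomials gives mu = 6. Corank 2; j^3 = (u - v)^3 is a perfect cube, so E-series; the 4-jet and mu = 6 give E_6.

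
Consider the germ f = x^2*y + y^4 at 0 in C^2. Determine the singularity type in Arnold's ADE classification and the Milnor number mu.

The Hessian of f at 0 is [[0, 0], [0, 0]] with rank 0, so corank 2. A Groebner basis of the Jacobian ideal J(f) in C{x,y} is {x^3, x^2/4 + y^3, x*y}; counting standard monomials gives mu = 5. Corank 2; j^3 = x^2*y has shape L^2 M (L != M), so D-series; mu = 5 gives D_5.

Type D5, Milnor number mu = 5.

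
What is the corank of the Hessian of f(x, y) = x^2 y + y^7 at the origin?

2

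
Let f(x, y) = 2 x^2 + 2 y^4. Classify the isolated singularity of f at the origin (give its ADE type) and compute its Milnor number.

The Hessian of f at 0 has rank 1. Corank 1: A-series; mu = 3 gives A_3.

Type A_3, Milnor number mu = 3.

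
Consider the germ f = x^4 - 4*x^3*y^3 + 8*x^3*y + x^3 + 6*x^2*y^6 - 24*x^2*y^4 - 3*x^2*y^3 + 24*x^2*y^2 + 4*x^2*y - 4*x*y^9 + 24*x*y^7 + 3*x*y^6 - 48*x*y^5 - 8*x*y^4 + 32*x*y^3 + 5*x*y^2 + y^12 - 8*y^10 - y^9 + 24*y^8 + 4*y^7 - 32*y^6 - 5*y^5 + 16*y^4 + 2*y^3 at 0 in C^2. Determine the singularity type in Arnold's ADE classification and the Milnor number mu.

The Hessian of f at 0 is [[0, 0], [0, 0]] with rank 0, so corank 2. A Groebner basis of the Jacobian ideal J(f) in C{x,y} is {x*y^2 + x*y/4 + y^2/4, -x*y/4 + y^3 - y^2/4, x^2 + 3*x*y + 2*y^2}; counting standard monomials gives mu = 5. Corank 2; j^3 = (x + y)^2*(x + 2*y) has shape L^2 M (L != M), so D-series; mu = 5 gives D_5.

Type D5, Milnor number mu = 5.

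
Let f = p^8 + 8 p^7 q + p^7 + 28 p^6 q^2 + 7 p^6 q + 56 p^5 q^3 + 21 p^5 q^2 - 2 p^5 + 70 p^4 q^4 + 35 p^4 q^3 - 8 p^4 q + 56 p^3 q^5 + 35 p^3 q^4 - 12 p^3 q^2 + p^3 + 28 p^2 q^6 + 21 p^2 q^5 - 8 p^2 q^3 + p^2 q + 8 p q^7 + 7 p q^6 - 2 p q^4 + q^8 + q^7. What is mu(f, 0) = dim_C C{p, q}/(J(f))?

The Hessian of f at 0 is [[0, 0], [0, 0]] with rank 0, so corank 2. A Groebner basis of the Jacobian ideal J(f) in C{p,q} is {p^2*q^2, -8*p^2*q - p^2 + p*q^3, 32*p^2*q + 3*p^2 - p*q + q^4, p^3}; counting standard monomials gives mu = 9. Corank 2; j^3 = p^2*(p + q) has shape L^2 M (L != M), so D-series; mu = 9 gives D_9.

9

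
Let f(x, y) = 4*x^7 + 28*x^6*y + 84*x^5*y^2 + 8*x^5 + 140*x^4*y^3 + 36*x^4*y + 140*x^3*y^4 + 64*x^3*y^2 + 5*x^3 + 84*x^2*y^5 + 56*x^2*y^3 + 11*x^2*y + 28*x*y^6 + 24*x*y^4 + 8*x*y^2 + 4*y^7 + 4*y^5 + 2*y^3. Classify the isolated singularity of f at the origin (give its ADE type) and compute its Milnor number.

Type D_4, Milnor number mu = 4.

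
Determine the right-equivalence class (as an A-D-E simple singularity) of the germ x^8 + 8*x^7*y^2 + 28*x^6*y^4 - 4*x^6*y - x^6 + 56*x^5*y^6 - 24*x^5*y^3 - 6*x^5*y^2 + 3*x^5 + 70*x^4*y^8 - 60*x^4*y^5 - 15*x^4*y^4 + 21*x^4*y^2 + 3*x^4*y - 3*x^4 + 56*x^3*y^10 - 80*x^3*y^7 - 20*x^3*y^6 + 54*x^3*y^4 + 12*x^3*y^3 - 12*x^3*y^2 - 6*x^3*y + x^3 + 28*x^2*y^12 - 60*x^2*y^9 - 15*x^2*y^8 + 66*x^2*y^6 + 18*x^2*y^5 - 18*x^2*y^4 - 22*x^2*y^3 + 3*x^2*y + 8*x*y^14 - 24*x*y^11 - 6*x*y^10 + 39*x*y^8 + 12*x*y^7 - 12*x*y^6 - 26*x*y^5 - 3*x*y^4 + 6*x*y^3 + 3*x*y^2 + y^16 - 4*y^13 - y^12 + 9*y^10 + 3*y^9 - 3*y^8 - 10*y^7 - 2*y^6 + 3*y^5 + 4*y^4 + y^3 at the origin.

E_6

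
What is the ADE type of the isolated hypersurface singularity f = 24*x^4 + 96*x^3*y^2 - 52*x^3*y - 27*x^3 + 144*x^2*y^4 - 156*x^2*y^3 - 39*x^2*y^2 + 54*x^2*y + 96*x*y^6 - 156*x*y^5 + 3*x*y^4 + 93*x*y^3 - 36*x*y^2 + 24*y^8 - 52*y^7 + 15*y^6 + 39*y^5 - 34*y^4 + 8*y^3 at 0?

E_7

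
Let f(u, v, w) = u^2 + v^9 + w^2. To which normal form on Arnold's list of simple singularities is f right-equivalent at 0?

A8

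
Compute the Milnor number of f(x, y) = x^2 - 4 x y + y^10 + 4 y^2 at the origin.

The Hessian of f at 0 is [[2, -4], [-4, 8]] with rank 1, so corank 1. A Groebner basis of the Jacobian ideal J(f) in C{x,y} is {y^9, x - 2*y}; counting standard monomials gives mu = 9. Corank 1: A-series; mu = 9 gives A_9.

9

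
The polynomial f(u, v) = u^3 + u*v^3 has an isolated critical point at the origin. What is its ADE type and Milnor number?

Type E_7, Milnor number mu = 7.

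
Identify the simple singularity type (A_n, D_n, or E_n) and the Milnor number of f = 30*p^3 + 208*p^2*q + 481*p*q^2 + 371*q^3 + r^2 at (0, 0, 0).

Type D4, Milnor number mu = 4.

The Hessian of f at 0 has rank 1. Corank 2; j^3 = (3*p + 7*q)*(10*p^2 + 46*p*q + 53*q^2) splits into three distinct lines over C (the quadratic factor has nonzero discriminant), so D_4.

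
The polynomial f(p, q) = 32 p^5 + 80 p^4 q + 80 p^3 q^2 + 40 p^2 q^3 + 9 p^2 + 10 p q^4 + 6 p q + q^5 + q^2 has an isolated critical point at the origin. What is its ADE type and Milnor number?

Type A4, Milnor number mu = 4.

The Hessian of f at 0 has rank 1. Corank 1: A-series; mu = 4 gives A_4.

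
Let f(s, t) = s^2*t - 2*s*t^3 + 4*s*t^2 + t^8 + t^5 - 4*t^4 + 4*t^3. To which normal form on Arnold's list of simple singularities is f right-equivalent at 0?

The Hessian of f at 0 is [[0, 0], [0, 0]] with rank 0, so corank 2. A Groebner basis of the Jacobian ideal J(f) in C{s,t} is {s^4 - 24*s^3 - 112*s^2*t - s^2 - 175*s*t^2 - 98*s*t - 192*t^2, s^3*t + 6*s^3 + 24*s^2*t + s^2/8 + 255*s*t^2/8 + 65*s*t/4 + 32*t^2, -s^3 + s^2*t^2 - 2*s^2*t, -s*t + t^3 - 2*t^2}; counting standard monomials gives mu = 9. Corank 2; j^3 = t*(s + 2*t)^2 has shape L^2 M (L != M), so D-series; mu = 9 gives D_9.

D9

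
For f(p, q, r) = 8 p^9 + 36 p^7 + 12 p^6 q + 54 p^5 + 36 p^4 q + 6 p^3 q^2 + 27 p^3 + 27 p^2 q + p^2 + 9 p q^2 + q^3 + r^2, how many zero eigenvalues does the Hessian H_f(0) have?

Hessian at 0 has rank 2.

1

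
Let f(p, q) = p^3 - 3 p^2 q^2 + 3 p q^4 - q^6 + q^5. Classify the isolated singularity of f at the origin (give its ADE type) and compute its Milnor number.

Type E_8, Milnor number mu = 8.

The Hessian of f at 0 has rank 0. Corank 2; j^3 = p^3 is a perfect cube, so E-series; the 5-jet and mu = 8 give E_8.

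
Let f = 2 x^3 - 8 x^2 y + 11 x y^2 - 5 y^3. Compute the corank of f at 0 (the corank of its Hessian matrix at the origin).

2

The Hessian at 0 is [[0, 0], [0, 0]] of rank 0; hence corank 2.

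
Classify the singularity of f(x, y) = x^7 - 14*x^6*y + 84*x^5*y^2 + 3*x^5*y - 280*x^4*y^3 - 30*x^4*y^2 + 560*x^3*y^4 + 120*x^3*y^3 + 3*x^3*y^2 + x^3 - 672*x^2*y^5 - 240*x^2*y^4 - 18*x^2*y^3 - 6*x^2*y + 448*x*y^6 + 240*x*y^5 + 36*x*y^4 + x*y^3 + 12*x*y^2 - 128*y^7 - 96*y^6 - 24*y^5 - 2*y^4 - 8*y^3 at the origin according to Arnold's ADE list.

E_{7}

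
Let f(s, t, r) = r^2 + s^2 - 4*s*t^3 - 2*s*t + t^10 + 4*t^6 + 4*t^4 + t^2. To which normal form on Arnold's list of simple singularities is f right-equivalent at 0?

The Hessian of f at 0 is [[2, -2, 0], [-2, 2, 0], [0, 0, 2]] with rank 2, so corank 1. A Groebner basis of the Jacobian ideal J(f) in C{s,t,r} is {s^3 - 3*s^2*t + 3*s*t^2 - s/2 + t/2, -s/2 + t^3 + t/2, r}; counting standard monomials gives mu = 9. Corank 1: A-series; mu = 9 gives A_9.

A9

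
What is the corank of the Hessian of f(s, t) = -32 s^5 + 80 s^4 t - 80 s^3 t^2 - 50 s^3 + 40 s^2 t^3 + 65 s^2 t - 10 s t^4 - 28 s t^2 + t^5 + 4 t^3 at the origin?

2

Hessian at 0 has rank 0.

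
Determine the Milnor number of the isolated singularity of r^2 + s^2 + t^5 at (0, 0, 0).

The Hessian of f at 0 is [[2, 0, 0], [0, 0, 0], [0, 0, 2]] with rank 2, so corank 1. A Groebner basis of the Jacobian ideal J(f) in C{s,t,r} is {t^4, s, r}; counting standard monomials gives mu = 4. Corank 1: A-series; mu = 4 gives A_4.

4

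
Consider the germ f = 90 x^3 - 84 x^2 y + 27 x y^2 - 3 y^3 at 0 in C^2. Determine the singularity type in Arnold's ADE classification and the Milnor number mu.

The Hessian of f at 0 has rank 0. Corank 2; j^3 = 3*(3*x - y)*(10*x^2 - 6*x*y + y^2) splits into three distinct lines over C (the quadratic factor has nonzero discriminant), so D_4.

Type D_4, Milnor number mu = 4.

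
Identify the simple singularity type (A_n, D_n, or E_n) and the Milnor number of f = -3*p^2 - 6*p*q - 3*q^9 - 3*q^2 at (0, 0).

Type A_{8}, Milnor number mu = 8.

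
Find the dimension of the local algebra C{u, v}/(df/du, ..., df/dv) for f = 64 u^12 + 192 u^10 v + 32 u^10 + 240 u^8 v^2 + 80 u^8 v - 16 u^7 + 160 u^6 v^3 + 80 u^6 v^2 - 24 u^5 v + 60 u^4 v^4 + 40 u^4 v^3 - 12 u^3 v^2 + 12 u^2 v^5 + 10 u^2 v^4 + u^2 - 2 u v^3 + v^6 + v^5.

4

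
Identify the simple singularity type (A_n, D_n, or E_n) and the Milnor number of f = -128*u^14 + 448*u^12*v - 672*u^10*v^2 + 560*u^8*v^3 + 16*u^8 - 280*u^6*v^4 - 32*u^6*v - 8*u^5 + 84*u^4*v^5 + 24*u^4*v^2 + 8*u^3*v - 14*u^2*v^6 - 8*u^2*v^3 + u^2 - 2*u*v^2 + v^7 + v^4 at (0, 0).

The Hessian of f at 0 is [[2, 0], [0, 0]] with rank 1, so corank 1. A Groebner basis of the Jacobian ideal J(f) in C{u,v} is {u^3, u^2*v + u/4 - v^2/4, -u^2 + u*v^2, -u*v + v^3}; counting standard monomials gives mu = 6. Corank 1: A-series; mu = 6 gives A_6.

Type A_{6}, Milnor number mu = 6.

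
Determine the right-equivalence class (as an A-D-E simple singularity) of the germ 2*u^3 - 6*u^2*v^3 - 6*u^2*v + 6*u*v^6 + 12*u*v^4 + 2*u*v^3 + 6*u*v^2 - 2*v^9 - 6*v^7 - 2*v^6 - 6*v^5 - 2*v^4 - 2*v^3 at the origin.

E_7

The Hessian of f at 0 is [[0, 0], [0, 0]] with rank 0, so corank 2. A Groebner basis of the Jacobian ideal J(f) in C{u,v} is {u^3 - 3*u^2*v - 6*u^2 + 12*u*v - 6*v^2, 3*u^2 + u*v^2 - 6*u*v + 3*v^2, 3*u^2 - 6*u*v + v^3 + 3*v^2}; counting standard monomials gives mu = 7. Corank 2; j^3 = 2*(u - v)^3 is a perfect cube, so E-series; the 4-jet and mu = 7 give E_7.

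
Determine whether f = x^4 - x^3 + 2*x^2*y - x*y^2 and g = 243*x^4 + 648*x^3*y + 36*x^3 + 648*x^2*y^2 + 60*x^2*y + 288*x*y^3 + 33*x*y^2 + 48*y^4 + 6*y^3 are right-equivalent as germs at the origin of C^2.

Yes.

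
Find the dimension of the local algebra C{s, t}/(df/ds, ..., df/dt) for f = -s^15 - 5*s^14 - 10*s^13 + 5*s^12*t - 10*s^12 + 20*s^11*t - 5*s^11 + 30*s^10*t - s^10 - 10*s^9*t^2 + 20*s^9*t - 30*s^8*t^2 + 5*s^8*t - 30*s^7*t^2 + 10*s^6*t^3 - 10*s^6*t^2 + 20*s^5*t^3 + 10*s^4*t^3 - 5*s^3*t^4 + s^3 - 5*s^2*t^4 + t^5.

8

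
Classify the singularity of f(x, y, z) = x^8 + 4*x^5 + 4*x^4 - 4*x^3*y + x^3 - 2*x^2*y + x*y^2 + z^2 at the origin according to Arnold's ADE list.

D_{9}

The Hessian of f at 0 has rank 1. Corank 2; j^3 = x*(x - y)^2 has shape L^2 M (L != M), so D-series; mu = 9 gives D_9.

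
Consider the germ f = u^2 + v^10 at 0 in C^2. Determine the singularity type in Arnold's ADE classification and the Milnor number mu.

Type A_{9}, Milnor number mu = 9.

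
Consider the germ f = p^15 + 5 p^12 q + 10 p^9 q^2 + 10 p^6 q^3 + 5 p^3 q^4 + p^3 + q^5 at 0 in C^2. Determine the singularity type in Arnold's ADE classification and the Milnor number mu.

Type E_{8}, Milnor number mu = 8.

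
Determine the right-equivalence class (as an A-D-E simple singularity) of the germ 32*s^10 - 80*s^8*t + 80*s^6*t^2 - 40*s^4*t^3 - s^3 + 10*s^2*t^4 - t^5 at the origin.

The Hessian of f at 0 is [[0, 0], [0, 0]] with rank 0, so corank 2. A Groebner basis of the Jacobian ideal J(f) in C{s,t} is {t^4, s^2}; counting standard monomials gives mu = 8. Corank 2; j^3 = -s^3 is a perfect cube, so E-series; the 5-jet and mu = 8 give E_8.

E_8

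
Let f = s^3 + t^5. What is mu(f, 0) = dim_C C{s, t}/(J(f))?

8

The Hessian of f at 0 has rank 0. Corank 2; j^3 = s^3 is a perfect cube, so E-series; the 5-jet and mu = 8 give E_8.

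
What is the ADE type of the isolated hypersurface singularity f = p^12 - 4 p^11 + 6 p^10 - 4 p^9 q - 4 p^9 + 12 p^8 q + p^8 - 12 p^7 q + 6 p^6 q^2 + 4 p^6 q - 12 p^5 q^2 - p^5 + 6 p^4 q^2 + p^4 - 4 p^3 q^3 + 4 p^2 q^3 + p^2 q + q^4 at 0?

D_5

The Hessian of f at 0 has rank 0. Corank 2; j^3 = p^2*q has shape L^2 M (L != M), so D-series; mu = 5 gives D_5.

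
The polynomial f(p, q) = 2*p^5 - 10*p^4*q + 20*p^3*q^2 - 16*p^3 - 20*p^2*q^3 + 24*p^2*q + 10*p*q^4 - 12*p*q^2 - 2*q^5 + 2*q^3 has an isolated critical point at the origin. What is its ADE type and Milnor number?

The Hessian of f at 0 is [[0, 0], [0, 0]] with rank 0, so corank 2. A Groebner basis of the Jacobian ideal J(f) in C{p,q} is {q^5, p*q^3 - 5*q^4/8, p^2 - p*q + q^2/4}; counting standard monomials gives mu = 8. Corank 2; j^3 = -2*(2*p - q)^3 is a perfect cube, so E-series; the 5-jet and mu = 8 give E_8.

Type E_{8}, Milnor number mu = 8.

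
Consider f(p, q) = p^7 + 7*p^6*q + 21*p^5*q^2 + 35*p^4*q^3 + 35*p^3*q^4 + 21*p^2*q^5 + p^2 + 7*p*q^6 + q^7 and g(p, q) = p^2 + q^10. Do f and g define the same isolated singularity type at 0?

No.

The Hessian of f at 0 has rank 1. Corank 1: A-series; mu = 6 gives A_6. The Hessian of g at 0 has rank 1. Corank 1: A-series; mu = 9 gives A_9. f is A_6 but g is A_9, hence not right-equivalent.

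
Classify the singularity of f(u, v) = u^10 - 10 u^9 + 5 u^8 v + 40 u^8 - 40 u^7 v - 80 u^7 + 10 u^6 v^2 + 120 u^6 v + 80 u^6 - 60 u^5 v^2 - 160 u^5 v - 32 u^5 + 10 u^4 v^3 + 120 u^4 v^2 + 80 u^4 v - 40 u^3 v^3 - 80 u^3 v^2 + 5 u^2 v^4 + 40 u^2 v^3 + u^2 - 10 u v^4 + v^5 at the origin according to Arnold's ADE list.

The Hessian of f at 0 has rank 1. Corank 1: A-series; mu = 4 gives A_4.

A_4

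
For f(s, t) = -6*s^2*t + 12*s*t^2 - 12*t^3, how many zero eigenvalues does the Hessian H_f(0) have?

2

Hessian at 0 has rank 0.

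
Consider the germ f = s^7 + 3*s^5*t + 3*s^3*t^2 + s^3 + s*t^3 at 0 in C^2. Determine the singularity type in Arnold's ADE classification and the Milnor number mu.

Type E_7, Milnor number mu = 7.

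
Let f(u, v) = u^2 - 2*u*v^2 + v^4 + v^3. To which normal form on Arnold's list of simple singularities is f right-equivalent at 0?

A_{2}

The Hessian of f at 0 is [[2, 0], [0, 0]] with rank 1, so corank 1. A Groebner basis of the Jacobian ideal J(f) in C{u,v} is {v^2, u}; counting standard monomials gives mu = 2. Corank 1: A-series; mu = 2 gives A_2.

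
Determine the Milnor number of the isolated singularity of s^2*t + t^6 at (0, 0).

7

The Hessian of f at 0 has rank 0. Corank 2; j^3 = s^2*t has shape L^2 M (L != M), so D-series; mu = 7 gives D_7.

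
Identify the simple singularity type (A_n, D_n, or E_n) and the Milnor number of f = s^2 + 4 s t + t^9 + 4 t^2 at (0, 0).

Type A_8, Milnor number mu = 8.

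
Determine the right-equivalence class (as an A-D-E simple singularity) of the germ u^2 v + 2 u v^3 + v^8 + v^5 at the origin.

The Hessian of f at 0 has rank 0. Corank 2; j^3 = u^2*v has shape L^2 M (L != M), so D-series; mu = 9 gives D_9.

D_9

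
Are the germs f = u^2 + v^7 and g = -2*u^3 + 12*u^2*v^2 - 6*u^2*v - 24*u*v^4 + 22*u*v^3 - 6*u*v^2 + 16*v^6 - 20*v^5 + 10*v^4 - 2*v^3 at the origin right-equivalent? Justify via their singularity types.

The Hessian of f at 0 has rank 1. Corank 1: A-series; mu = 6 gives A_6. The Hessian of g at 0 has rank 0. Corank 2; j^3 = -2*(u + v)^3 is a perfect cube, so E-series; the 4-jet and mu = 7 give E_7. f is A_6 but g is E_7, hence not right-equivalent.

No.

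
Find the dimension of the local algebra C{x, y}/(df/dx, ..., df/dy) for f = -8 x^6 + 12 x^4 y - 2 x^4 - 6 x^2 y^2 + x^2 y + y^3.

4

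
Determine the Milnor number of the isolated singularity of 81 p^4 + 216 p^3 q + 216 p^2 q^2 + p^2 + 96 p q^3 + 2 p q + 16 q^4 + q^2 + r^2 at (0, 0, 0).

3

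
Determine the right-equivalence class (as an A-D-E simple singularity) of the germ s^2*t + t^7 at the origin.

D_8

The Hessian of f at 0 has rank 0. Corank 2; j^3 = s^2*t has shape L^2 M (L != M), so D-series; mu = 8 gives D_8.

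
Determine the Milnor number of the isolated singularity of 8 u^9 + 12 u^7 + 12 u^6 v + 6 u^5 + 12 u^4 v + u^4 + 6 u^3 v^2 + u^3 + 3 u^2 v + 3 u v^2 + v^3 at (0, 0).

6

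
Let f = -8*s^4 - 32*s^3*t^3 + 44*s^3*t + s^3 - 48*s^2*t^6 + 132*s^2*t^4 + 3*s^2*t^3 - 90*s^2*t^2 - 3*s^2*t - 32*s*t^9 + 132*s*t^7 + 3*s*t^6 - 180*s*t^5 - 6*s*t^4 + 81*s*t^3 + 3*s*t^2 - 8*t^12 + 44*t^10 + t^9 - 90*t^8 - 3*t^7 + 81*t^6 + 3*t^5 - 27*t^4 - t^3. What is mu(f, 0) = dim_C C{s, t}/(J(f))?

7

The Hessian of f at 0 is [[0, 0], [0, 0]] with rank 0, so corank 2. A Groebner basis of the Jacobian ideal J(f) in C{s,t} is {3*s^2/4 - 3*s*t/2 + t^4 + t^3/4 + 3*t^2/4, s^3 - 15*s^2/4 + 15*s*t/2 - 9*t^3/4 - 15*t^2/4, s^2*t - 9*s^2/4 + 9*s*t/2 - 7*t^3/4 - 9*t^2/4, -s^2 + s*t^2 + 2*s*t - 4*t^3/3 - t^2}; counting standard monomials gives mu = 7. Corank 2; j^3 = (s - t)^3 is a perfect cube, so E-series; the 4-jet and mu = 7 give E_7.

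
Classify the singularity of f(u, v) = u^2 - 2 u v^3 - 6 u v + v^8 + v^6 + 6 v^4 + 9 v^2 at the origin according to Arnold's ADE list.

A_{7}

The Hessian of f at 0 has rank 1. Corank 1: A-series; mu = 7 gives A_7.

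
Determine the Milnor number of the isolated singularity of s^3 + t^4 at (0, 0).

The Hessian of f at 0 has rank 0. Corank 2; j^3 = s^3 is a perfect cube, so E-series; the 4-jet and mu = 6 give E_6.

6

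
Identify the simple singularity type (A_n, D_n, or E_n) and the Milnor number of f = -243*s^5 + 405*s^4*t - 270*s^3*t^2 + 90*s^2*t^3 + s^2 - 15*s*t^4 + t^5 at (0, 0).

Type A_4, Milnor number mu = 4.

The Hessian of f at 0 is [[2, 0], [0, 0]] with rank 1, so corank 1. A Groebner basis of the Jacobian ideal J(f) in C{s,t} is {t^4, s}; counting standard monomials gives mu = 4. Corank 1: A-series; mu = 4 gives A_4.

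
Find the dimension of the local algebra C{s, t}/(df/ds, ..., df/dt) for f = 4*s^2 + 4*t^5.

4

The Hessian of f at 0 is [[8, 0], [0, 0]] with rank 1, so corank 1. A Groebner basis of the Jacobian ideal J(f) in C{s,t} is {t^4, s}; counting standard monomials gives mu = 4. Corank 1: A-series; mu = 4 gives A_4.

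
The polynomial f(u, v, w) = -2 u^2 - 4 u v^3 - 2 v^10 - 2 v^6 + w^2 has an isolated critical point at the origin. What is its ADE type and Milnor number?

The Hessian of f at 0 has rank 2. Corank 1: A-series; mu = 9 gives A_9.

Type A_{9}, Milnor number mu = 9.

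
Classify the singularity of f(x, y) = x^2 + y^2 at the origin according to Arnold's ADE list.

The Hessian of f at 0 has rank 2. Corank 0: nondegenerate Morse point, so A_1.

A1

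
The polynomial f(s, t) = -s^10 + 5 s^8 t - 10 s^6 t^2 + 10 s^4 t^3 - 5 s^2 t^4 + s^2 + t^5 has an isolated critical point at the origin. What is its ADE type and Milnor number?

The Hessian of f at 0 has rank 1. Corank 1: A-series; mu = 4 gives A_4.

Type A_{4}, Milnor number mu = 4.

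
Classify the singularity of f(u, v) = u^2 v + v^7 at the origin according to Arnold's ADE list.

The Hessian of f at 0 has rank 0. Corank 2; j^3 = u^2*v has shape L^2 M (L != M), so D-series; mu = 8 gives D_8.

D_{8}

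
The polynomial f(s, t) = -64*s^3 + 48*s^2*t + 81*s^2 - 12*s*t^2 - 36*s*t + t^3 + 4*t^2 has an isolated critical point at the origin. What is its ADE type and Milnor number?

Type A_2, Milnor number mu = 2.

The Hessian of f at 0 has rank 1. Corank 1: A-series; mu = 2 gives A_2.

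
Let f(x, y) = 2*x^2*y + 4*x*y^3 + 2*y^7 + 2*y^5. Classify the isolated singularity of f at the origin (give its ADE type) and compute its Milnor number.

Type D_{8}, Milnor number mu = 8.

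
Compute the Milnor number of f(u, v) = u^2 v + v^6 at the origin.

The Hessian of f at 0 is [[0, 0], [0, 0]] with rank 0, so corank 2. A Groebner basis of the Jacobian ideal J(f) in C{u,v} is {u^2/6 + v^5, u^3, u*v}; counting standard monomials gives mu = 7. Corank 2; j^3 = u^2*v has shape L^2 M (L != M), so D-series; mu = 7 gives D_7.

7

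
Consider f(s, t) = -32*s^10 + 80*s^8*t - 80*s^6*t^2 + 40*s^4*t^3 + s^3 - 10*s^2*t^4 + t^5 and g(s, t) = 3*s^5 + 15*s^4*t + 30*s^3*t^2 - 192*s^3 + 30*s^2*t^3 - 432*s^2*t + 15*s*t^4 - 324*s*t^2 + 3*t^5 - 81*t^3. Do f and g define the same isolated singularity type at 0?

Yes.

The Hessian of f at 0 has rank 0. Corank 2; j^3 = s^3 is a perfect cube, so E-series; the 5-jet and mu = 8 give E_8. The Hessian of g at 0 has rank 0. Corank 2; j^3 = -3*(4*s + 3*t)^3 is a perfect cube, so E-series; the 5-jet and mu = 8 give E_8. Both have type E_8, hence right-equivalent.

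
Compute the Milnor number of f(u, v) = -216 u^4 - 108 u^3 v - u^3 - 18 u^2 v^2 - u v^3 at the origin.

The Hessian of f at 0 has rank 0. Corank 2; j^3 = -u^3 is a perfect cube, so E-series; the 4-jet and mu = 7 give E_7.

7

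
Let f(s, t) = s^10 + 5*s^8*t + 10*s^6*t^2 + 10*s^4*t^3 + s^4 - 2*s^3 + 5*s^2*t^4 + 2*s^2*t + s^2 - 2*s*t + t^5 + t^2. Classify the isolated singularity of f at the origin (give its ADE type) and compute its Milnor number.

Type A_{4}, Milnor number mu = 4.

The Hessian of f at 0 has rank 1. Corank 1: A-series; mu = 4 gives A_4.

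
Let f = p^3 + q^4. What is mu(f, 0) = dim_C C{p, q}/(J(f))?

6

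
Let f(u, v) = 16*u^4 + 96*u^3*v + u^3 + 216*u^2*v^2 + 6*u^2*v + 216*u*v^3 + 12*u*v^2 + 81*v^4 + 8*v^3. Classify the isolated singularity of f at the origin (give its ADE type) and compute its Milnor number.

Type E_{6}, Milnor number mu = 6.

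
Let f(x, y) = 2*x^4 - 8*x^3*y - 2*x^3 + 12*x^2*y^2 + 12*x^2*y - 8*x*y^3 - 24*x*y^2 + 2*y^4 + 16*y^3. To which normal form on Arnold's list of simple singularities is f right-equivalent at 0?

E6

The Hessian of f at 0 is [[0, 0], [0, 0]] with rank 0, so corank 2. A Groebner basis of the Jacobian ideal J(f) in C{x,y} is {y^4, x*y^2 - 5*y^3/3, x^2 - 4*x*y + 4*y^2}; counting standard monomials gives mu = 6. Corank 2; j^3 = -2*(x - 2*y)^3 is a perfect cube, so E-series; the 4-jet and mu = 6 give E_6.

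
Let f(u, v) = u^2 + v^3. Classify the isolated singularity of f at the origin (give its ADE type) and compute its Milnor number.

The Hessian of f at 0 has rank 1. Corank 1: A-series; mu = 2 gives A_2.

Type A_{2}, Milnor number mu = 2.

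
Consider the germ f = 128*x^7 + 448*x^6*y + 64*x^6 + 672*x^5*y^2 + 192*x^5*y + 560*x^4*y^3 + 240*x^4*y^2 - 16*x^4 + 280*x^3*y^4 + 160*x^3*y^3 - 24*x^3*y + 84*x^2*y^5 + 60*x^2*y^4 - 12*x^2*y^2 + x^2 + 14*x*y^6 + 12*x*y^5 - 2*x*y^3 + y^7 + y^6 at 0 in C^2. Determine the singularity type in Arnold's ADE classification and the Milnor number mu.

The Hessian of f at 0 has rank 1. Corank 1: A-series; mu = 6 gives A_6.

Type A6, Milnor number mu = 6.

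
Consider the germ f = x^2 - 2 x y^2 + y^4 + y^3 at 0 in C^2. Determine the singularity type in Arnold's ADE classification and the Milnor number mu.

The Hessian of f at 0 has rank 1. Corank 1: A-series; mu = 2 gives A_2.

Type A2, Milnor number mu = 2.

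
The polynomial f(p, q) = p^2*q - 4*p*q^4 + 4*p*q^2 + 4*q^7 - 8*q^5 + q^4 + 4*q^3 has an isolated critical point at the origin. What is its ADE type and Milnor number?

Type D_{5}, Milnor number mu = 5.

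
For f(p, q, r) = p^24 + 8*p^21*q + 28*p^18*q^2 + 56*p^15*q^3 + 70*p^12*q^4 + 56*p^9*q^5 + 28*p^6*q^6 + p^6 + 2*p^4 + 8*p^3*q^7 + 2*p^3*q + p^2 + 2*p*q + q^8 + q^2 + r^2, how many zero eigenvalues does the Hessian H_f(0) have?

1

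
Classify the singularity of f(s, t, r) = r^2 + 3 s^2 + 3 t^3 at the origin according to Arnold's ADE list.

A2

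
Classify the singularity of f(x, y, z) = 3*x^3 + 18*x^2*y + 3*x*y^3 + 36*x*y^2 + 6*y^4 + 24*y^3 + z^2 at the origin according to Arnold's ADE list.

The Hessian of f at 0 has rank 1. Corank 2; j^3 = 3*(x + 2*y)^3 is a perfect cube, so E-series; the 4-jet and mu = 7 give E_7.

E_7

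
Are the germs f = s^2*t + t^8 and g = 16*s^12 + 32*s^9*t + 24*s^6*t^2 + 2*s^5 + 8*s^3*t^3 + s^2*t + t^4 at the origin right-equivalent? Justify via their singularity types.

No.

The Hessian of f at 0 has rank 0. Corank 2; j^3 = s^2*t has shape L^2 M (L != M), so D-series; mu = 9 gives D_9. The Hessian of g at 0 has rank 0. Corank 2; j^3 = s^2*t has shape L^2 M (L != M), so D-series; mu = 5 gives D_5. f is D_9 but g is D_5, hence not right-equivalent.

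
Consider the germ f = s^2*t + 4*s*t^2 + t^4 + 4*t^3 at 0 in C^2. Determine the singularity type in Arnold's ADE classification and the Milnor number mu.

Type D_5, Milnor number mu = 5.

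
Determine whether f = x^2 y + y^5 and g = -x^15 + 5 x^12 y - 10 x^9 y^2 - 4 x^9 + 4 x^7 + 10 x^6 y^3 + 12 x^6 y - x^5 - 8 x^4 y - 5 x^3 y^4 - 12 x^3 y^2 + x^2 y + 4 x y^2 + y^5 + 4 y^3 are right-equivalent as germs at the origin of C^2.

Yes.

The Hessian of f at 0 is [[0, 0], [0, 0]] with rank 0, so corank 2. A Groebner basis of the Jacobian ideal J(f) in C{x,y} is {x^2/5 + y^4, x^3, x*y}; counting standard monomials gives mu = 6. Corank 2; j^3 = x^2*y has shape L^2 M (L != M), so D-series; mu = 6 gives D_6. The Hessian of g at 0 is [[0, 0], [0, 0]] with rank 0, so corank 2. A Groebner basis of the Jacobian ideal J(g) in C{x,y} is {x*y/16 + y^4 + y^2/8, x*y^2 + 2*y^3, x^2 + 59*x*y/16 + 27*y^2/8}; counting standard monomials gives mu = 6. Corank 2; j^3 = y*(x + 2*y)^2 has shape L^2 M (L != M), so D-series; mu = 6 gives D_6. Both have type D_6, hence right-equivalent.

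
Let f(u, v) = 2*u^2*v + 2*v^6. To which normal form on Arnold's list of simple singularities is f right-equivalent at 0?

The Hessian of f at 0 is [[0, 0], [0, 0]] with rank 0, so corank 2. A Groebner basis of the Jacobian ideal J(f) in C{u,v} is {u^2/6 + v^5, u^3, u*v}; counting standard monomials gives mu = 7. Corank 2; j^3 = 2*u^2*v has shape L^2 M (L != M), so D-series; mu = 7 gives D_7.

D7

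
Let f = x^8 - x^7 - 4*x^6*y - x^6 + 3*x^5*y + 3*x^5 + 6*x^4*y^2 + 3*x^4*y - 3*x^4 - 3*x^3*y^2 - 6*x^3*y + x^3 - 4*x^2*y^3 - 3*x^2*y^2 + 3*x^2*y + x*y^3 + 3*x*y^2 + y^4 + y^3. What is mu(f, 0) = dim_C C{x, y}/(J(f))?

7

The Hessian of f at 0 has rank 0. Corank 2; j^3 = (x + y)^3 is a perfect cube, so E-series; the 4-jet and mu = 7 give E_7.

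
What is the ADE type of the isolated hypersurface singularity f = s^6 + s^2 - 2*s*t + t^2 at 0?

A_5

The Hessian of f at 0 has rank 1. Corank 1: A-series; mu = 5 gives A_5.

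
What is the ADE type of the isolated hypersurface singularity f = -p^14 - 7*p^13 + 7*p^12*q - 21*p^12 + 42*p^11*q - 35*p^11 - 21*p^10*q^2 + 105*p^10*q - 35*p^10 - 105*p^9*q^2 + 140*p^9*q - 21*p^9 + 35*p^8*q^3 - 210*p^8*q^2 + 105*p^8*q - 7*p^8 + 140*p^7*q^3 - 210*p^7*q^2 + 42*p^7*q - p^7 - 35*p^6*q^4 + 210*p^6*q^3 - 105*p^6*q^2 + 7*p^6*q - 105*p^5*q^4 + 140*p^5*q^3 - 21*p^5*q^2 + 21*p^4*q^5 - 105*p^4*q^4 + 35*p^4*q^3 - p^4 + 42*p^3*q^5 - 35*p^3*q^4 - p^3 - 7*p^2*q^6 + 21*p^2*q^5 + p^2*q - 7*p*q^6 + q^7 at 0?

D_{8}

The Hessian of f at 0 is [[0, 0], [0, 0]] with rank 0, so corank 2. A Groebner basis of the Jacobian ideal J(f) in C{p,q} is {p*q/7 + q^6, p*q^2, p^2 - p*q}; counting standard monomials gives mu = 8. Corank 2; j^3 = -p^2*(p - q) has shape L^2 M (L != M), so D-series; mu = 8 gives D_8.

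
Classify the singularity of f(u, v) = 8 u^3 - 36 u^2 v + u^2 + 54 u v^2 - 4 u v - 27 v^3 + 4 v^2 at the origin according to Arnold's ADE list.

The Hessian of f at 0 has rank 1. Corank 1: A-series; mu = 2 gives A_2.

A2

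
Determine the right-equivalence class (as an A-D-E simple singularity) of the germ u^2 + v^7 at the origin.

A6

The Hessian of f at 0 has rank 1. Corank 1: A-series; mu = 6 gives A_6.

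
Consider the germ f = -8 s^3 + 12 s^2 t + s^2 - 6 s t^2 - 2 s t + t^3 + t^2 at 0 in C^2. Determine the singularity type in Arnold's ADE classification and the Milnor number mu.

Type A2, Milnor number mu = 2.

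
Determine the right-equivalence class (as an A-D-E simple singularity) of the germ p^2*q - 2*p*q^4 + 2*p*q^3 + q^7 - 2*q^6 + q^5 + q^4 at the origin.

D5

The Hessian of f at 0 has rank 0. Corank 2; j^3 = p^2*q has shape L^2 M (L != M), so D-series; mu = 5 gives D_5.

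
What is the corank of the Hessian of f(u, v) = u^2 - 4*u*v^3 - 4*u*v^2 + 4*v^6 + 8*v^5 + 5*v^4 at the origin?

1

Hessian at 0 has rank 1.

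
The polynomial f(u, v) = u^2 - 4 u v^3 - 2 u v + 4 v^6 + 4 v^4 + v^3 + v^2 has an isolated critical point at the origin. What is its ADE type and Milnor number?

Type A2, Milnor number mu = 2.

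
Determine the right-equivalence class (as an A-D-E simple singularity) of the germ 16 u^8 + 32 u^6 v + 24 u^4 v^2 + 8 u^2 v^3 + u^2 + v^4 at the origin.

A_{3}

The Hessian of f at 0 has rank 1. Corank 1: A-series; mu = 3 gives A_3.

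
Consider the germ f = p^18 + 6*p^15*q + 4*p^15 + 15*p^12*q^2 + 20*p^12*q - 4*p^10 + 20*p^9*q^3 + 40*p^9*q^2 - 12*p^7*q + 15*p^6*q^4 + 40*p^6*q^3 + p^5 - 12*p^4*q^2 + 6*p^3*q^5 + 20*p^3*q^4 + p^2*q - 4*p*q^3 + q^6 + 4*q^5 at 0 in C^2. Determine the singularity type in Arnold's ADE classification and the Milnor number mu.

Type D_{7}, Milnor number mu = 7.

The Hessian of f at 0 is [[0, 0], [0, 0]] with rank 0, so corank 2. A Groebner basis of the Jacobian ideal J(f) in C{p,q} is {p^3, p^2*q + 2*p^2/3 - 4*p*q^2/3, -p*q/2 + q^3}; counting standard monomials gives mu = 7. Corank 2; j^3 = p^2*q has shape L^2 M (L != M), so D-series; mu = 7 gives D_7.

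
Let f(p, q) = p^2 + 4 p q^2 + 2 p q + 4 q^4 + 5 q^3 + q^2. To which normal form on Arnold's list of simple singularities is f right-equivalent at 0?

The Hessian of f at 0 has rank 1. Corank 1: A-series; mu = 2 gives A_2.

A2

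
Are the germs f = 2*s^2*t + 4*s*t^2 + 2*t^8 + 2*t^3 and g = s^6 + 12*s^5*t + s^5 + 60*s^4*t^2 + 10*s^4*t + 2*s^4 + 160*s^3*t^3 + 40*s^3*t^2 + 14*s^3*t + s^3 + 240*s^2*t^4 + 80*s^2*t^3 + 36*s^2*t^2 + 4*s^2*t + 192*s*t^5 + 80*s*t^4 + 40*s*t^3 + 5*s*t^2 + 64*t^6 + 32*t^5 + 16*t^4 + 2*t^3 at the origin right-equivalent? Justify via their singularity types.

The Hessian of f at 0 has rank 0. Corank 2; j^3 = 2*t*(s + t)^2 has shape L^2 M (L != M), so D-series; mu = 9 gives D_9. The Hessian of g at 0 has rank 0. Corank 2; j^3 = (s + t)^2*(s + 2*t) has shape L^2 M (L != M), so D-series; mu = 7 gives D_7. f is D_9 but g is D_7, hence not right-equivalent.

No.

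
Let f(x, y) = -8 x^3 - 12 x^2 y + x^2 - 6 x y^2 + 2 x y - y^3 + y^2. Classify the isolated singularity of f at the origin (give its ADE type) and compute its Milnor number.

Type A_2, Milnor number mu = 2.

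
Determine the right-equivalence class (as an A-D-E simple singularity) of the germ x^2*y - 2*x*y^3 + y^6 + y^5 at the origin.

The Hessian of f at 0 is [[0, 0], [0, 0]] with rank 0, so corank 2. A Groebner basis of the Jacobian ideal J(f) in C{x,y} is {x^3, x^2*y + x^2/6 - x*y^2/6, -x*y + y^3}; counting standard monomials gives mu = 7. Corank 2; j^3 = x^2*y has shape L^2 M (L != M), so D-series; mu = 7 gives D_7.

D_{7}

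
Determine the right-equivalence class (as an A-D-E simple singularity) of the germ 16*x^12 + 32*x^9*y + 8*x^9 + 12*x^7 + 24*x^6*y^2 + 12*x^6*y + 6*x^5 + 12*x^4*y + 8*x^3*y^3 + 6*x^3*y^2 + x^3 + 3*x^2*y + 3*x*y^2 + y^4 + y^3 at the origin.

The Hessian of f at 0 has rank 0. Corank 2; j^3 = (x + y)^3 is a perfect cube, so E-series; the 4-jet and mu = 6 give E_6.

E6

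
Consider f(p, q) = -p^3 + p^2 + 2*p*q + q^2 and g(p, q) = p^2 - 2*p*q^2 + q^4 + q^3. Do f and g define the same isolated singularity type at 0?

Yes.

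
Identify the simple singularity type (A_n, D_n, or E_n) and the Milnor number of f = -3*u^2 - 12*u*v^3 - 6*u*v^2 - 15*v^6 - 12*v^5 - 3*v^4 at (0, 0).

Type A5, Milnor number mu = 5.

The Hessian of f at 0 has rank 1. Corank 1: A-series; mu = 5 gives A_5.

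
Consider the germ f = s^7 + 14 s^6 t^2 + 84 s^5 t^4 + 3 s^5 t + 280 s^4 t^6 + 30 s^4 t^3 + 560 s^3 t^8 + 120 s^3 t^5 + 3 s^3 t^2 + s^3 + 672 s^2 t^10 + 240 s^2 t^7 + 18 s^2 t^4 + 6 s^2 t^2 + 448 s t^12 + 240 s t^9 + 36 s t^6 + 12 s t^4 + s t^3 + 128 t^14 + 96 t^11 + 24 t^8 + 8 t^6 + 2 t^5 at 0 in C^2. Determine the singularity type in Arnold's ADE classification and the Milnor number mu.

Type E_7, Milnor number mu = 7.

The Hessian of f at 0 is [[0, 0], [0, 0]] with rank 0, so corank 2. A Groebner basis of the Jacobian ideal J(f) in C{s,t} is {-s^2/4 + t^4 - t^3/12, s^3, s^2*t + s^2/12 + t^3/36, s^2/2 + s*t^2 + t^3/6}; counting standard monomials gives mu = 7. Corank 2; j^3 = s^3 is a perfect cube, so E-series; the 4-jet and mu = 7 give E_7.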